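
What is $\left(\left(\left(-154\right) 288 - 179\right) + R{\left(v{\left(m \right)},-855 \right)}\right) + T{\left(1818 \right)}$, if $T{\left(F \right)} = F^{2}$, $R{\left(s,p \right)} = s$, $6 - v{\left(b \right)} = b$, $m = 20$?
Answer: $3260579$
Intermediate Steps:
$v{\left(b \right)} = 6 - b$
$\left(\left(\left(-154\right) 288 - 179\right) + R{\left(v{\left(m \right)},-855 \right)}\right) + T{\left(1818 \right)} = \left(\left(\left(-154\right) 288 - 179\right) + \left(6 - 20\right)\right) + 1818^{2} = \left(\left(-44352 - 179\right) + \left(6 - 20\right)\right) + 3305124 = \left(-44531 - 14\right) + 3305124 = -44545 + 3305124 = 3260579$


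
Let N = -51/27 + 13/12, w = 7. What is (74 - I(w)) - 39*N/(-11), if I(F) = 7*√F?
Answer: 9391/132 - 7*√7 ≈ 52.624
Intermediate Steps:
N = -29/36 (N = -51*1/27 + 13*(1/12) = -17/9 + 13/12 = -29/36 ≈ -0.80556)
(74 - I(w)) - 39*N/(-11) = (74 - 7*√7) - (-377)/(12*(-11)) = (74 - 7*√7) - (-377)*(-1)/(12*11) = (74 - 7*√7) - 39*29/396 = (74 - 7*√7) - 377/132 = 9391/132 - 7*√7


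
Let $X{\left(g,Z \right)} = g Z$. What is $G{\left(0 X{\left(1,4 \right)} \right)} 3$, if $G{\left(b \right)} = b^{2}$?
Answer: $0$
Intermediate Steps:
$X{\left(g,Z \right)} = Z g$
$G{\left(0 X{\left(1,4 \right)} \right)} 3 = \left(0 \cdot 4 \cdot 1\right)^{2} \cdot 3 = \left(0 \cdot 4\right)^{2} \cdot 3 = 0^{2} \cdot 3 = 0 \cdot 3 = 0$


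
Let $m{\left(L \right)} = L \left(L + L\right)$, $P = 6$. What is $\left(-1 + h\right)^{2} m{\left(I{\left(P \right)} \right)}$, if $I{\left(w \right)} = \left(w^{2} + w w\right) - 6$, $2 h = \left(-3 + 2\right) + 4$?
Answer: $2178$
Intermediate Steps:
$h = \frac{3}{2}$ ($h = \frac{\left(-3 + 2\right) + 4}{2} = \frac{-1 + 4}{2} = \frac{1}{2} \cdot 3 = \frac{3}{2} \approx 1.5$)
$I{\left(w \right)} = -6 + 2 w^{2}$ ($I{\left(w \right)} = \left(w^{2} + w^{2}\right) - 6 = 2 w^{2} - 6 = -6 + 2 w^{2}$)
$m{\left(L \right)} = 2 L^{2}$ ($m{\left(L \right)} = L 2 L = 2 L^{2}$)
$\left(-1 + h\right)^{2} m{\left(I{\left(P \right)} \right)} = \left(-1 + \frac{3}{2}\right)^{2} \cdot 2 \left(-6 + 2 \cdot 6^{2}\right)^{2} = \frac{2 \left(-6 + 2 \cdot 36\right)^{2}}{4} = \frac{2 \left(-6 + 72\right)^{2}}{4} = \frac{2 \cdot 66^{2}}{4} = \frac{2 \cdot 4356}{4} = \frac{1}{4} \cdot 8712 = 2178$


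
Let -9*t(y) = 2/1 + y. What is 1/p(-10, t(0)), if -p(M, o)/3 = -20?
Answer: 1/60 ≈ 0.016667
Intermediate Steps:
t(y) = -2/9 - y/9 (t(y) = -(2/1 + y)/9 = -(2*1 + y)/9 = -(2 + y)/9 = -2/9 - y/9)
p(M, o) = 60 (p(M, o) = -3*(-20) = 60)
1/p(-10, t(0)) = 1/60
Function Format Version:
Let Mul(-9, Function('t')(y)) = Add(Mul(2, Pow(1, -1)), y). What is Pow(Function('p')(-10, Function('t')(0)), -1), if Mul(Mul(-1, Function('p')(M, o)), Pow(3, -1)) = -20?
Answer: Rational(1, 60) ≈ 0.016667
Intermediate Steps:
Function('t')(y) = Add(Rational(-2, 9), Mul(Rational(-1, 9), y)) (Function('t')(y) = Mul(Rational(-1, 9), Add(Mul(2, Pow(1, -1)), y)) = Mul(Rational(-1, 9), Add(Mul(2, 1), y)) = Mul(Rational(-1, 9), Add(2, y)) = Add(Rational(-2, 9), Mul(Rational(-1, 9), y)))
Function('p')(M, o) = 60 (Function('p')(M, o) = Mul(-3, -20) = 60)
Pow(Function('p')(-10, Function('t')(0)), -1) = Pow(60, -1) = Rational(1, 60)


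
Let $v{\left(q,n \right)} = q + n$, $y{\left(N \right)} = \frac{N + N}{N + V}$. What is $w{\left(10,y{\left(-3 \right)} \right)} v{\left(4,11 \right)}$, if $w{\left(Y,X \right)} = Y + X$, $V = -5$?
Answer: $\frac{645}{4} \approx 161.25$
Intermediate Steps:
$y{\left(N \right)} = \frac{2 N}{-5 + N}$ ($y{\left(N \right)} = \frac{N + N}{N - 5} = \frac{2 N}{-5 + N}$)
$v{\left(q,n \right)} = n + q$
$w{\left(Y,X \right)} = X + Y$
$w{\left(10,y{\left(-3 \right)} \right)} v{\left(4,11 \right)} = \left(2 \left(-3\right) \frac{1}{-5 - 3} + 10\right) \left(11 + 4\right) = \left(2 \left(-3\right) \frac{1}{-8} + 10\right) 15 = \left(2 \left(-3\right) \left(- \frac{1}{8}\right) + 10\right) 15 = \left(\frac{3}{4} + 10\right) 15 = \frac{43}{4} \cdot 15 = \frac{645}{4}$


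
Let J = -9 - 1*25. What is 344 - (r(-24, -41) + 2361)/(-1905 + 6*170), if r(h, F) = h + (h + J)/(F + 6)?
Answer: 10737253/30975 ≈ 346.64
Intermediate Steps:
J = -34 (J = -9 - 25 = -34)
r(h, F) = h + (-34 + h)/(6 + F) (r(h, F) = h + (h - 34)/(F + 6) = h + (-34 + h)/(6 + F))
344 - (r(-24, -41) + 2361)/(-1905 + 6*170) = 344 - ((-34 + 7*(-24) - 41*(-24))/(6 - 41) + 2361)/(-1905 + 6*170) = 344 - ((-34 - 168 + 984)/(-35) + 2361)/(-1905 + 1020) = 344 - (-1/35*782 + 2361)/(-885) = 344 - (-782/35 + 2361)*(-1)/885 = 344 - 81853*(-1)/(35*885) = 344 - 1*(-81853/30975) = 344 + 81853/30975 = 10737253/30975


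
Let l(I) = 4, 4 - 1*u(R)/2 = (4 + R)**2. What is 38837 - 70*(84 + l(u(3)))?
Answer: 32677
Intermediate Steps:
u(R) = 8 - 2*(4 + R)**2
38837 - 70*(84 + l(u(3))) = 38837 - 70*(84 + 4) = 38837 - 70*88 = 38837 - 1*6160 = 38837 - 6160 = 32677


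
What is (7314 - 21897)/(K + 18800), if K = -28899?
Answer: 14583/10099 ≈ 1.4440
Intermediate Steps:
(7314 - 21897)/(K + 18800) = (7314 - 21897)/(-28899 + 18800) = -14583/(-10099) = -14583*(-1/10099) = 14583/10099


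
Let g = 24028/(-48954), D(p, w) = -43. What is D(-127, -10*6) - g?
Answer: -1040497/24477 ≈ -42.509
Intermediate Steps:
g = -12014/24477 (g = 24028*(-1/48954) = -12014/24477 ≈ -0.49083)
D(-127, -10*6) - g = -43 - 1*(-12014/24477) = -43 + 12014/24477 = -1040497/24477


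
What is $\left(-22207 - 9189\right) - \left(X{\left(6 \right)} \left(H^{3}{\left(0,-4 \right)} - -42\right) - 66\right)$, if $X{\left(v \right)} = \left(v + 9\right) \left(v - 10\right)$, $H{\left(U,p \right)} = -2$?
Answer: $-29290$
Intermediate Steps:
$X{\left(v \right)} = \left(-10 + v\right) \left(9 + v\right)$ ($X{\left(v \right)} = \left(9 + v\right) \left(-10 + v\right) = \left(-10 + v\right) \left(9 + v\right)$)
$\left(-22207 - 9189\right) - \left(X{\left(6 \right)} \left(H^{3}{\left(0,-4 \right)} - -42\right) - 66\right) = \left(-22207 - 9189\right) - \left(\left(-90 + 6^{2} - 6\right) \left(\left(-2\right)^{3} - -42\right) - 66\right) = -31396 - \left(\left(-90 + 36 - 6\right) \left(-8 + 42\right) - 66\right) = -31396 - \left(\left(-60\right) 34 - 66\right) = -31396 - \left(-2040 - 66\right) = -31396 - -2106 = -31396 + 2106 = -29290$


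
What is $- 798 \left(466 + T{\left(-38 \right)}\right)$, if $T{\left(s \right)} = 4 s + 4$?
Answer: $-253764$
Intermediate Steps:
$T{\left(s \right)} = 4 + 4 s$
$- 798 \left(466 + T{\left(-38 \right)}\right) = - 798 \left(466 + \left(4 + 4 \left(-38\right)\right)\right) = - 798 \left(466 + \left(4 - 152\right)\right) = - 798 \left(466 - 148\right) = \left(-798\right) 318 = -253764$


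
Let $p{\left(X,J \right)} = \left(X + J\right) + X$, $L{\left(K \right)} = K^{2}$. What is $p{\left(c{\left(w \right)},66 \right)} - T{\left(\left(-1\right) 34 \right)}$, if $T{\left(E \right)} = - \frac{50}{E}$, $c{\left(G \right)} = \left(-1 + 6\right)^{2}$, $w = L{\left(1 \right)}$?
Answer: $\frac{1947}{17} \approx 114.53$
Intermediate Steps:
$w = 1$ ($w = 1^{2} = 1$)
$c{\left(G \right)} = 25$ ($c{\left(G \right)} = 5^{2} = 25$)
$p{\left(X,J \right)} = J + 2 X$ ($p{\left(X,J \right)} = \left(J + X\right) + X = J + 2 X$)
$p{\left(c{\left(w \right)},66 \right)} - T{\left(\left(-1\right) 34 \right)} = \left(66 + 2 \cdot 25\right) - - \frac{50}{\left(-1\right) 34} = \left(66 + 50\right) - - \frac{50}{-34} = 116 - \left(-50\right) \left(- \frac{1}{34}\right) = 116 - \frac{25}{17} = \frac{1947}{17}$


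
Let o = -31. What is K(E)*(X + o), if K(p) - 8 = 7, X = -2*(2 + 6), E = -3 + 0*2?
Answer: -705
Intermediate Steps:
E = -3 (E = -3 + 0 = -3)
X = -16 (X = -2*8 = -16)
K(p) = 15 (K(p) = 8 + 7 = 15)
K(E)*(X + o) = 15*(-16 - 31) = 15*(-47) = -705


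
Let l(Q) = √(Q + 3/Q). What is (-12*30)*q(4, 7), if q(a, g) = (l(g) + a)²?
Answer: -59040/7 - 5760*√91/7 ≈ -16284.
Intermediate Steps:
q(a, g) = (a + √(g + 3/g))² (q(a, g) = (√(g + 3/g) + a)² = (a + √(g + 3/g))²)
(-12*30)*q(4, 7) = (-12*30)*(4 + √(7 + 3/7))² = -360*(4 + √(7 + 3*(⅐)))² = -360*(4 + √(7 + 3/7))² = -360*(4 + √(52/7))² = -360*(4 + 2*√91/7)²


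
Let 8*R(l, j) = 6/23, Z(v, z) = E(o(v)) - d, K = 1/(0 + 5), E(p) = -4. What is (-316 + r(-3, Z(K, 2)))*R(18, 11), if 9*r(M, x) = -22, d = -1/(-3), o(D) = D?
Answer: -1433/138 ≈ -10.384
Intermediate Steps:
d = ⅓ (d = -1*(-⅓) = ⅓ ≈ 0.33333)
K = ⅕ (K = 1/5 = ⅕ ≈ 0.20000)
Z(v, z) = -13/3 (Z(v, z) = -4 - 1*⅓ = -4 - ⅓ = -13/3)
r(M, x) = -22/9 (r(M, x) = (⅑)*(-22) = -22/9)
R(l, j) = 3/92 (R(l, j) = (6/23)/8 = (6*(1/23))/8 = (⅛)*(6/23) = 3/92)
(-316 + r(-3, Z(K, 2)))*R(18, 11) = (-316 - 22/9)*(3/92) = -2866/9*3/92 = -1433/138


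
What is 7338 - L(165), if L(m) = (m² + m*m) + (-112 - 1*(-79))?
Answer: -47079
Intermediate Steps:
L(m) = -33 + 2*m² (L(m) = (m² + m²) + (-112 + 79) = 2*m² - 33 = -33 + 2*m²)
7338 - L(165) = 7338 - (-33 + 2*165²) = 7338 - (-33 + 2*27225) = 7338 - (-33 + 54450) = 7338 - 1*54417 = 7338 - 54417 = -47079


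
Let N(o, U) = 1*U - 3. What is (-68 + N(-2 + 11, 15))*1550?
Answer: -86800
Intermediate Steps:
N(o, U) = -3 + U (N(o, U) = U - 3 = -3 + U)
(-68 + N(-2 + 11, 15))*1550 = (-68 + (-3 + 15))*1550 = (-68 + 12)*1550 = -56*1550 = -86800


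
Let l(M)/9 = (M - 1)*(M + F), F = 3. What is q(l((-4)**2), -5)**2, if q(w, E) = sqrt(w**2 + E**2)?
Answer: 6579250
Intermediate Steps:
l(M) = 9*(-1 + M)*(3 + M) (l(M) = 9*((M - 1)*(M + 3)) = 9*((-1 + M)*(3 + M)) = 9*(-1 + M)*(3 + M))
q(w, E) = sqrt(E**2 + w**2)
q(l((-4)**2), -5)**2 = (sqrt((-5)**2 + (-27 + 9*((-4)**2)**2 + 18*(-4)**2)**2))**2 = (sqrt(25 + (-27 + 9*16**2 + 18*16)**2))**2 = (sqrt(25 + (-27 + 9*256 + 288)**2))**2 = (sqrt(25 + (-27 + 2304 + 288)**2))**2 = (sqrt(25 + 2565**2))**2 = (sqrt(25 + 6579225))**2 = (sqrt(6579250))**2 = (5*sqrt(263170))**2 = 6579250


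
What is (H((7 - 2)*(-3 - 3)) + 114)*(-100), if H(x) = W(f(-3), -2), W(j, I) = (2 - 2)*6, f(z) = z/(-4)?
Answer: -11400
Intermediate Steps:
f(z) = -z/4 (f(z) = z*(-1/4) = -z/4)
W(j, I) = 0 (W(j, I) = 0*6 = 0)
H(x) = 0
(H((7 - 2)*(-3 - 3)) + 114)*(-100) = (0 + 114)*(-100) = 114*(-100) = -11400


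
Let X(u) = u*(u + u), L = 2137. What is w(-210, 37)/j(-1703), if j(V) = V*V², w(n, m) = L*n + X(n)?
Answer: 360570/4939055927 ≈ 7.3004e-5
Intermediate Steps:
X(u) = 2*u² (X(u) = u*(2*u) = 2*u²)
w(n, m) = 2*n² + 2137*n (w(n, m) = 2137*n + 2*n² = 2*n² + 2137*n)
j(V) = V³
w(-210, 37)/j(-1703) = (-210*(2137 + 2*(-210)))/((-1703)³) = -210*(2137 - 420)/(-4939055927) = -210*1717*(-1/4939055927) = -360570*(-1/4939055927) = 360570/4939055927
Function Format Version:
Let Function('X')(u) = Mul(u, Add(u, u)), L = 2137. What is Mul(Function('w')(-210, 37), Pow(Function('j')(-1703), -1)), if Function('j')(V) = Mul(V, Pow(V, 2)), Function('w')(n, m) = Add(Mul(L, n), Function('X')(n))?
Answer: Rational(360570, 4939055927) ≈ 7.3004e-5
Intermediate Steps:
Function('X')(u) = Mul(2, Pow(u, 2)) (Function('X')(u) = Mul(u, Mul(2, u)) = Mul(2, Pow(u, 2)))
Function('w')(n, m) = Add(Mul(2, Pow(n, 2)), Mul(2137, n)) (Function('w')(n, m) = Add(Mul(2137, n), Mul(2, Pow(n, 2))) = Add(Mul(2, Pow(n, 2)), Mul(2137, n)))
Function('j')(V) = Pow(V, 3)
Mul(Function('w')(-210, 37), Pow(Function('j')(-1703), -1)) = Mul(Mul(-210, Add(2137, Mul(2, -210))), Pow(Pow(-1703, 3), -1)) = Mul(Mul(-210, Add(2137, -420)), Pow(-4939055927, -1)) = Mul(Mul(-210, 1717), Rational(-1, 4939055927)) = Mul(-360570, Rational(-1, 4939055927)) = Rational(360570, 4939055927)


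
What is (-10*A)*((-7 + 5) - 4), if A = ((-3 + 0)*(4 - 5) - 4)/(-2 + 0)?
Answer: 30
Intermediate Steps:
A = 1/2 (A = (-3*(-1) - 4)/(-2) = (3 - 4)*(-1/2) = -1*(-1/2) = 1/2 ≈ 0.50000)
(-10*A)*((-7 + 5) - 4) = (-10*1/2)*((-7 + 5) - 4) = -5*(-2 - 4) = -5*(-6) = 30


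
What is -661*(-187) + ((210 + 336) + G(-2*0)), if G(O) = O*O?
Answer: 124153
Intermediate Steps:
G(O) = O**2
-661*(-187) + ((210 + 336) + G(-2*0)) = -661*(-187) + ((210 + 336) + (-2*0)**2) = 123607 + (546 + 0**2) = 123607 + (546 + 0) = 123607 + 546 = 124153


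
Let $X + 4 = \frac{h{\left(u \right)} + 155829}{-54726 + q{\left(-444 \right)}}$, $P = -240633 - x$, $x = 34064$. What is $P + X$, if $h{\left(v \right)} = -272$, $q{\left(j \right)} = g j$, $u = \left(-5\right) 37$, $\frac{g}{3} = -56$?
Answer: $- \frac{5457054509}{19866} \approx -2.7469 \cdot 10^{5}$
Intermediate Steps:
$g = -168$ ($g = 3 \left(-56\right) = -168$)
$u = -185$
$q{\left(j \right)} = - 168 j$
$P = -274697$ ($P = -240633 - 34064 = -274697$)
$X = \frac{76093}{19866}$ ($X = -4 + \frac{-272 + 155829}{-54726 - -74592} = -4 + \frac{155557}{-54726 + 74592} = -4 + \frac{155557}{19866} = \frac{76093}{19866} \approx 3.8303$)
$P + X = -274697 + \frac{76093}{19866} = - \frac{5457054509}{19866}$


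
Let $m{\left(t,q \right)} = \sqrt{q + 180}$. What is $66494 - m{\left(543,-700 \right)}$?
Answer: $66494 - 2 i \sqrt{130} \approx 66494.0 - 22.803 i$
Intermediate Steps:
$m{\left(t,q \right)} = \sqrt{180 + q}$
$66494 - m{\left(543,-700 \right)} = 66494 - \sqrt{180 - 700} = 66494 - \sqrt{-520} = 66494 - 2 i \sqrt{130}$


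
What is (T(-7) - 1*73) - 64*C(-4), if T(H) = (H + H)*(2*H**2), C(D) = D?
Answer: -1189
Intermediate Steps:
T(H) = 4*H**3 (T(H) = (2*H)*(2*H**2) = 4*H**3)
(T(-7) - 1*73) - 64*C(-4) = (4*(-7)**3 - 1*73) - 64*(-4) = (4*(-343) - 73) + 256 = (-1372 - 73) + 256 = -1445 + 256 = -1189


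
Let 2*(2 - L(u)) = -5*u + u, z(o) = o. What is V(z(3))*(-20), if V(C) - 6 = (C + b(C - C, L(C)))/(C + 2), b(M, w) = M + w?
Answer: -164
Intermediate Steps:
L(u) = 2 + 2*u (L(u) = 2 - (-5*u + u)/2 = 2 - (-2)*u = 2 + 2*u)
V(C) = 6 + (2 + 3*C)/(2 + C) (V(C) = 6 + (C + ((C - C) + (2 + 2*C)))/(C + 2) = 6 + (C + (0 + (2 + 2*C)))/(2 + C) = 6 + (C + (2 + 2*C))/(2 + C) = 6 + (2 + 3*C)/(2 + C))
V(z(3))*(-20) = ((14 + 9*3)/(2 + 3))*(-20) = ((14 + 27)/5)*(-20) = ((⅕)*41)*(-20) = (41/5)*(-20) = -164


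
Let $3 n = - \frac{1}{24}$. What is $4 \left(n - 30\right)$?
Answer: $- \frac{2161}{18} \approx -120.06$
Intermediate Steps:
$n = - \frac{1}{72}$ ($n = \frac{\left(-1\right) \frac{1}{24}}{3} = \frac{1}{3} \left(- \frac{1}{24}\right) = - \frac{1}{72} \approx -0.013889$)
$4 \left(n - 30\right) = 4 \left(- \frac{1}{72} - 30\right) = 4 \left(- \frac{2161}{72}\right) = - \frac{2161}{18}$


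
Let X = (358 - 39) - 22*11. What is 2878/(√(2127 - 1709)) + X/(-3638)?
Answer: -77/3638 + 1439*√418/209 ≈ 140.75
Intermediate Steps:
X = 77 (X = 319 - 242 = 77)
2878/(√(2127 - 1709)) + X/(-3638) = 2878/(√(2127 - 1709)) + 77/(-3638) = 2878/(√418) + 77*(-1/3638) = 2878*(√418/418) - 77/3638 = 1439*√418/209 - 77/3638 = -77/3638 + 1439*√418/209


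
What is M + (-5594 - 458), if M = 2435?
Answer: -3617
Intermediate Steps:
M + (-5594 - 458) = 2435 + (-5594 - 458) = 2435 - 6052 = -3617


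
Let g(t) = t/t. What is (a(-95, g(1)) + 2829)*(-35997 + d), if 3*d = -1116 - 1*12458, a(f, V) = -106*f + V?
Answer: -522729500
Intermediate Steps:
g(t) = 1
a(f, V) = V - 106*f
d = -13574/3 (d = (-1116 - 1*12458)/3 = (-1116 - 12458)/3 = (⅓)*(-13574) = -13574/3 ≈ -4524.7)
(a(-95, g(1)) + 2829)*(-35997 + d) = ((1 - 106*(-95)) + 2829)*(-35997 - 13574/3) = ((1 + 10070) + 2829)*(-121565/3) = (10071 + 2829)*(-121565/3) = 12900*(-121565/3) = -522729500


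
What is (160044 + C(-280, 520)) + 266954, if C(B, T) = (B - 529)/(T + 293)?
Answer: 347148565/813 ≈ 4.2700e+5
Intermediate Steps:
C(B, T) = (-529 + B)/(293 + T)
(160044 + C(-280, 520)) + 266954 = (160044 + (-529 - 280)/(293 + 520)) + 266954 = (160044 - 809/813) + 266954 = 130114963/813 + 266954 = 347148565/813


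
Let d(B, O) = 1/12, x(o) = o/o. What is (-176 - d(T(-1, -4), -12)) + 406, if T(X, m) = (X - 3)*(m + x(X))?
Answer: 2759/12 ≈ 229.92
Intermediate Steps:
x(o) = 1
T(X, m) = (1 + m)*(-3 + X) (T(X, m) = (X - 3)*(m + 1) = (-3 + X)*(1 + m) = (1 + m)*(-3 + X))
d(B, O) = 1/12
(-176 - d(T(-1, -4), -12)) + 406 = (-176 - 1*1/12) + 406 = (-176 - 1/12) + 406 = -2113/12 + 406 = 2759/12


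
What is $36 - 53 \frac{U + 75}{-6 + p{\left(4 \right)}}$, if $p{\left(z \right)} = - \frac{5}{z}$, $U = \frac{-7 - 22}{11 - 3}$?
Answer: $\frac{32351}{58} \approx 557.78$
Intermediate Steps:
$U = - \frac{29}{8} \approx -3.625$
$36 - 53 \frac{U + 75}{-6 + p{\left(4 \right)}} = 36 - 53 \frac{- \frac{29}{8} + 75}{-6 - \frac{5}{4}} = 36 - 53 \frac{571}{8 \left(-6 - \frac{5}{4}\right)} = 36 - 53 \frac{571}{8 \left(- \frac{29}{4}\right)} = 36 - 53 \cdot \frac{571}{8} \left(- \frac{4}{29}\right) = 36 - - \frac{30263}{58} = 36 + \frac{30263}{58} = \frac{32351}{58}$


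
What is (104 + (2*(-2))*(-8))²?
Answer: 18496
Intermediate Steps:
(104 + (2*(-2))*(-8))² = (104 - 4*(-8))² = (104 + 32)² = 136² = 18496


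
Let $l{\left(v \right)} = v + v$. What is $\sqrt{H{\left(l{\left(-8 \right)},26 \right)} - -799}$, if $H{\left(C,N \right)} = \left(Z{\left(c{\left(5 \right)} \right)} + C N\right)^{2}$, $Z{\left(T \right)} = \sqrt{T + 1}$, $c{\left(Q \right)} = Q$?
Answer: $\sqrt{173861 - 832 \sqrt{6}} \approx 414.52$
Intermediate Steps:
$l{\left(v \right)} = 2 v$
$Z{\left(T \right)} = \sqrt{1 + T}$
$H{\left(C,N \right)} = \left(\sqrt{6} + C N\right)^{2}$ ($H{\left(C,N \right)} = \left(\sqrt{1 + 5} + C N\right)^{2} = \left(\sqrt{6} + C N\right)^{2}$)
$\sqrt{H{\left(l{\left(-8 \right)},26 \right)} - -799} = \sqrt{\left(\sqrt{6} + 2 \left(-8\right) 26\right)^{2} - -799} = \sqrt{\left(\sqrt{6} - 416\right)^{2} + \left(846 - 47\right)} = \sqrt{\left(\sqrt{6} - 416\right)^{2} + 799} = \sqrt{\left(-416 + \sqrt{6}\right)^{2} + 799} = \sqrt{799 + \left(-416 + \sqrt{6}\right)^{2}}$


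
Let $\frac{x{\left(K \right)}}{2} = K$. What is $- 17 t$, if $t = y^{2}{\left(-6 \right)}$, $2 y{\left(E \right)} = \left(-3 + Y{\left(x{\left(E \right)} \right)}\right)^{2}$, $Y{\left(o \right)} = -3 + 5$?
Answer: $- \frac{17}{4} \approx -4.25$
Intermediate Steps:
$x{\left(K \right)} = 2 K$
$Y{\left(o \right)} = 2$
$y{\left(E \right)} = \frac{1}{2}$ ($y{\left(E \right)} = \frac{\left(-3 + 2\right)^{2}}{2} = \frac{\left(-1\right)^{2}}{2} = \frac{1}{2} \cdot 1 = \frac{1}{2}$)
$t = \frac{1}{4}$ ($t = \left(\frac{1}{2}\right)^{2} = \frac{1}{4} \approx 0.25$)
$- 17 t = \left(-17\right) \frac{1}{4} = - \frac{17}{4}$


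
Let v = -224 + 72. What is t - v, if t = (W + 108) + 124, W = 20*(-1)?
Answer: 364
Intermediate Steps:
W = -20
v = -152
t = 212 (t = (-20 + 108) + 124 = 88 + 124 = 212)
t - v = 212 - 1*(-152) = 212 + 152 = 364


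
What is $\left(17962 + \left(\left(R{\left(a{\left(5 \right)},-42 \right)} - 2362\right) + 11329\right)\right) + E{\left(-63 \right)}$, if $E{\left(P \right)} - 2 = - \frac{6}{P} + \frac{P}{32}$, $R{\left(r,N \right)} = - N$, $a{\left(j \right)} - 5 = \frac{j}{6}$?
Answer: $\frac{18124597}{672} \approx 26971.0$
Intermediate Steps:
$a{\left(j \right)} = 5 + \frac{j}{6}$
$E{\left(P \right)} = 2 - \frac{6}{P} + \frac{P}{32}$ ($E{\left(P \right)} = 2 + \left(- \frac{6}{P} + \frac{P}{32}\right) = 2 - \frac{6}{P} + \frac{P}{32}$)
$\left(17962 + \left(\left(R{\left(a{\left(5 \right)},-42 \right)} - 2362\right) + 11329\right)\right) + E{\left(-63 \right)} = \left(17962 + \left(\left(\left(-1\right) \left(-42\right) - 2362\right) + 11329\right)\right) + \left(2 - \frac{6}{-63} + \frac{1}{32} \left(-63\right)\right) = \left(17962 + \left(\left(42 - 2362\right) + 11329\right)\right) - - \frac{85}{672} = \left(17962 + \left(-2320 + 11329\right)\right) + \left(2 + \frac{2}{21} - \frac{63}{32}\right) = \left(17962 + 9009\right) + \frac{85}{672} = 26971 + \frac{85}{672} = \frac{18124597}{672}$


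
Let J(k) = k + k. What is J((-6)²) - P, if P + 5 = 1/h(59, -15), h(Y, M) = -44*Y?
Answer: 199893/2596 ≈ 77.000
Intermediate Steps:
P = -12981/2596 (P = -5 + 1/(-44*59) = -5 + 1/(-2596) = -5 - 1/2596 = -12981/2596 ≈ -5.0004)
J(k) = 2*k
J((-6)²) - P = 2*(-6)² - 1*(-12981/2596) = 2*36 + 12981/2596 = 72 + 12981/2596 = 199893/2596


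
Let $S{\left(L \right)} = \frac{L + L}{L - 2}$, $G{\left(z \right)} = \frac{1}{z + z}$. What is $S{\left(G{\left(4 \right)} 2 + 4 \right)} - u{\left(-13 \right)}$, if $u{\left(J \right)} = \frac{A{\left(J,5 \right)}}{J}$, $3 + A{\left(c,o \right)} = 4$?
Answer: $\frac{451}{117} \approx 3.8547$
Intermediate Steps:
$G{\left(z \right)} = \frac{1}{2 z}$
$A{\left(c,o \right)} = 1$ ($A{\left(c,o \right)} = -3 + 4 = 1$)
$u{\left(J \right)} = \frac{1}{J}$ ($u{\left(J \right)} = 1 \frac{1}{J} = \frac{1}{J}$)
$S{\left(L \right)} = \frac{2 L}{-2 + L}$
$S{\left(G{\left(4 \right)} 2 + 4 \right)} - u{\left(-13 \right)} = \frac{2 \left(\frac{1}{2 \cdot 4} \cdot 2 + 4\right)}{-2 + \left(\frac{1}{2 \cdot 4} \cdot 2 + 4\right)} - \frac{1}{-13} = \frac{2 \left(\frac{1}{2} \cdot \frac{1}{4} \cdot 2 + 4\right)}{-2 + \left(\frac{1}{2} \cdot \frac{1}{4} \cdot 2 + 4\right)} - - \frac{1}{13} = \frac{2 \left(\frac{1}{8} \cdot 2 + 4\right)}{-2 + \left(\frac{1}{8} \cdot 2 + 4\right)} + \frac{1}{13} = \frac{2 \left(\frac{1}{4} + 4\right)}{-2 + \left(\frac{1}{4} + 4\right)} + \frac{1}{13} = 2 \cdot \frac{17}{4} \frac{1}{-2 + \frac{17}{4}} + \frac{1}{13} = 2 \cdot \frac{17}{4} \frac{1}{\frac{9}{4}} + \frac{1}{13} = 2 \cdot \frac{17}{4} \cdot \frac{4}{9} + \frac{1}{13} = \frac{34}{9} + \frac{1}{13} = \frac{451}{117}$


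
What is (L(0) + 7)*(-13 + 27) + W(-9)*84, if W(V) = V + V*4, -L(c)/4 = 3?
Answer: -3850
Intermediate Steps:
L(c) = -12 (L(c) = -4*3 = -12)
W(V) = 5*V (W(V) = V + 4*V = 5*V)
(L(0) + 7)*(-13 + 27) + W(-9)*84 = (-12 + 7)*(-13 + 27) + (5*(-9))*84 = -5*14 - 45*84 = -70 - 3780 = -3850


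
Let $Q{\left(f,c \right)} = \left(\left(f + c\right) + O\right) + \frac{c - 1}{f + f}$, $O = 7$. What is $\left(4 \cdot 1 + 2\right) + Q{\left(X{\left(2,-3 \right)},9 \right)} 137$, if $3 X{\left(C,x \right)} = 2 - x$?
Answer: $\frac{41327}{15} \approx 2755.1$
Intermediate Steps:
$X{\left(C,x \right)} = \frac{2}{3} - \frac{x}{3}$ ($X{\left(C,x \right)} = \frac{2 - x}{3} = \frac{2}{3} - \frac{x}{3}$)
$Q{\left(f,c \right)} = 7 + c + f + \frac{-1 + c}{2 f}$ ($Q{\left(f,c \right)} = \left(\left(f + c\right) + 7\right) + \frac{c - 1}{f + f} = \left(\left(c + f\right) + 7\right) + \frac{-1 + c}{2 f} = \left(7 + c + f\right) + \left(-1 + c\right) \frac{1}{2 f} = \left(7 + c + f\right) + \frac{-1 + c}{2 f} = 7 + c + f + \frac{-1 + c}{2 f}$)
$\left(4 \cdot 1 + 2\right) + Q{\left(X{\left(2,-3 \right)},9 \right)} 137 = \left(4 \cdot 1 + 2\right) + \frac{-1 + 9 + 2 \left(\frac{2}{3} - -1\right) \left(7 + 9 + \left(\frac{2}{3} - -1\right)\right)}{2 \left(\frac{2}{3} - -1\right)} 137 = \left(4 + 2\right) + \frac{-1 + 9 + 2 \left(\frac{2}{3} + 1\right) \left(7 + 9 + \left(\frac{2}{3} + 1\right)\right)}{2 \left(\frac{2}{3} + 1\right)} 137 = 6 + \frac{-1 + 9 + 2 \cdot \frac{5}{3} \left(7 + 9 + \frac{5}{3}\right)}{2 \cdot \frac{5}{3}} \cdot 137 = 6 + \frac{1}{2} \cdot \frac{3}{5} \left(-1 + 9 + 2 \cdot \frac{5}{3} \cdot \frac{53}{3}\right) 137 = 6 + \frac{1}{2} \cdot \frac{3}{5} \left(-1 + 9 + \frac{530}{9}\right) 137 = 6 + \frac{1}{2} \cdot \frac{3}{5} \cdot \frac{602}{9} \cdot 137 = 6 + \frac{301}{15} \cdot 137 = 6 + \frac{41237}{15} = \frac{41327}{15}$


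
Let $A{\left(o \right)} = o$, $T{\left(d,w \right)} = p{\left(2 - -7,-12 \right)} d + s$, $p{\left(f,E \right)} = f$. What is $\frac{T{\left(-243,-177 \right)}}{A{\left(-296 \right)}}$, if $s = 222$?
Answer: $\frac{1965}{296} \approx 6.6385$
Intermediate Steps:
$T{\left(d,w \right)} = 222 + 9 d$ ($T{\left(d,w \right)} = \left(2 - -7\right) d + 222 = \left(2 + 7\right) d + 222 = 9 d + 222 = 222 + 9 d$)
$\frac{T{\left(-243,-177 \right)}}{A{\left(-296 \right)}} = \frac{222 + 9 \left(-243\right)}{-296} = \left(222 - 2187\right) \left(- \frac{1}{296}\right) = \left(-1965\right) \left(- \frac{1}{296}\right) = \frac{1965}{296}$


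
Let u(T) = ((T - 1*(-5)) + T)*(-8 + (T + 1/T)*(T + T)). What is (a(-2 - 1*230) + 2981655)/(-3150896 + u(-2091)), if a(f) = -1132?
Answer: -2980523/36529161308 ≈ -8.1593e-5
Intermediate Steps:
u(T) = (-8 + 2*T*(T + 1/T))*(5 + 2*T) (u(T) = ((T + 5) + T)*(-8 + (T + 1/T)*(2*T)) = ((5 + T) + T)*(-8 + 2*T*(T + 1/T)) = (5 + 2*T)*(-8 + 2*T*(T + 1/T)) = (-8 + 2*T*(T + 1/T))*(5 + 2*T))
(a(-2 - 1*230) + 2981655)/(-3150896 + u(-2091)) = (-1132 + 2981655)/(-3150896 + (-30 - 12*(-2091) + 4*(-2091)³ + 10*(-2091)²)) = 2980523/(-3150896 + (-30 + 25092 + 4*(-9142439571) + 10*4372281)) = 2980523/(-3150896 + (-30 + 25092 - 36569758284 + 43722810)) = 2980523/(-3150896 - 36526010412) = 2980523/(-36529161308) = 2980523*(-1/36529161308) = -2980523/36529161308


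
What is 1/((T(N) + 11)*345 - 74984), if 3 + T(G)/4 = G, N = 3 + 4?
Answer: -1/65669 ≈ -1.5228e-5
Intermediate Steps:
N = 7
T(G) = -12 + 4*G
1/((T(N) + 11)*345 - 74984) = 1/(((-12 + 4*7) + 11)*345 - 74984) = 1/(((-12 + 28) + 11)*345 - 74984) = 1/((16 + 11)*345 - 74984) = 1/(27*345 - 74984) = 1/(9315 - 74984) = 1/(-65669) = -1/65669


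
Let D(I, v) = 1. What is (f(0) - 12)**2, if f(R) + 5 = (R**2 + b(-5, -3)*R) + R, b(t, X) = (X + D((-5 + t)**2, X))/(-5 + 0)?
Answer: 289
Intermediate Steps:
b(t, X) = -1/5 - X/5 (b(t, X) = (X + 1)/(-5 + 0) = (1 + X)/(-5) = (1 + X)*(-1/5) = -1/5 - X/5)
f(R) = -5 + R**2 + 7*R/5 (f(R) = -5 + ((R**2 + (-1/5 - 1/5*(-3))*R) + R) = -5 + ((R**2 + (-1/5 + 3/5)*R) + R) = -5 + ((R**2 + 2*R/5) + R) = -5 + (R**2 + 7*R/5) = -5 + R**2 + 7*R/5)
(f(0) - 12)**2 = ((-5 + 0**2 + (7/5)*0) - 12)**2 = ((-5 + 0 + 0) - 12)**2 = (-5 - 12)**2 = (-17)**2 = 289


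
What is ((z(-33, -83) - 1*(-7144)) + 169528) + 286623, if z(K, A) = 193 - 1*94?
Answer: 463394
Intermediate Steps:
z(K, A) = 99 (z(K, A) = 193 - 94 = 99)
((z(-33, -83) - 1*(-7144)) + 169528) + 286623 = ((99 - 1*(-7144)) + 169528) + 286623 = ((99 + 7144) + 169528) + 286623 = (7243 + 169528) + 286623 = 176771 + 286623 = 463394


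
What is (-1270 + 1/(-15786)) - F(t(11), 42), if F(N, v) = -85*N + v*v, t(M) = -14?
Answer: -66680065/15786 ≈ -4224.0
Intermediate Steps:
F(N, v) = v² - 85*N (F(N, v) = -85*N + v² = v² - 85*N)
(-1270 + 1/(-15786)) - F(t(11), 42) = (-1270 + 1/(-15786)) - (42² - 85*(-14)) = (-1270 - 1/15786) - (1764 + 1190) = -20048221/15786 - 1*2954 = -20048221/15786 - 2954 = -66680065/15786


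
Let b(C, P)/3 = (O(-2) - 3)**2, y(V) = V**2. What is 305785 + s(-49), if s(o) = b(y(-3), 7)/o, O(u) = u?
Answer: 14983390/49 ≈ 3.0578e+5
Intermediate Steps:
b(C, P) = 75 (b(C, P) = 3*(-2 - 3)**2 = 3*(-5)**2 = 3*25 = 75)
s(o) = 75/o
305785 + s(-49) = 305785 + 75/(-49) = 305785 + 75*(-1/49) = 305785 - 75/49 = 14983390/49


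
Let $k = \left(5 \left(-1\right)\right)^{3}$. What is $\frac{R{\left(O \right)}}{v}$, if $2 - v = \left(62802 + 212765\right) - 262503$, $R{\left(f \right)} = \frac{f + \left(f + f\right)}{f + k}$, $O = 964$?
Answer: $- \frac{482}{1826503} \approx -0.00026389$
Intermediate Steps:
$k = -125$ ($k = \left(-5\right)^{3} = -125$)
$R{\left(f \right)} = \frac{3 f}{-125 + f}$ ($R{\left(f \right)} = \frac{f + \left(f + f\right)}{f - 125} = \frac{f + 2 f}{-125 + f} = \frac{3 f}{-125 + f}$)
$v = -13062$ ($v = 2 - \left(\left(62802 + 212765\right) - 262503\right) = 2 - \left(275567 - 262503\right) = 2 - 13064 = -13062$)
$\frac{R{\left(O \right)}}{v} = \frac{3 \cdot 964 \frac{1}{-125 + 964}}{-13062} = 3 \cdot 964 \cdot \frac{1}{839} \left(- \frac{1}{13062}\right) = \frac{2892}{839} \left(- \frac{1}{13062}\right) = - \frac{482}{1826503}$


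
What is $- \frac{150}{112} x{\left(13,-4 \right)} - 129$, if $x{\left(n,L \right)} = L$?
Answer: $- \frac{1731}{14} \approx -123.64$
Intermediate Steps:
$- \frac{150}{112} x{\left(13,-4 \right)} - 129 = - \frac{150}{112} \left(-4\right) - 129 = \left(-150\right) \frac{1}{112} \left(-4\right) - 129 = \left(- \frac{75}{56}\right) \left(-4\right) - 129 = \frac{75}{14} - 129 = - \frac{1731}{14}$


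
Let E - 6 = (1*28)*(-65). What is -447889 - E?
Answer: -446075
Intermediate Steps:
E = -1814 (E = 6 + (1*28)*(-65) = 6 + 28*(-65) = 6 - 1820 = -1814)
-447889 - E = -447889 - 1*(-1814) = -447889 + 1814 = -446075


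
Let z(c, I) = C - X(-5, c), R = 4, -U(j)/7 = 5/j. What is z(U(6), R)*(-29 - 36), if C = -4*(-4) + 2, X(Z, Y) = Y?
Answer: -9295/6 ≈ -1549.2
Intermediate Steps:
U(j) = -35/j
C = 18 (C = 16 + 2 = 18)
z(c, I) = 18 - c
z(U(6), R)*(-29 - 36) = (18 - (-35)/6)*(-29 - 36) = (18 - (-35)/6)*(-65) = (18 - 1*(-35/6))*(-65) = (18 + 35/6)*(-65) = (143/6)*(-65) = -9295/6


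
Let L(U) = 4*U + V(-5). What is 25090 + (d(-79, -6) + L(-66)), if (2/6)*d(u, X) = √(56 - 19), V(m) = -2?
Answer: 24824 + 3*√37 ≈ 24842.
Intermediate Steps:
L(U) = -2 + 4*U (L(U) = 4*U - 2 = -2 + 4*U)
d(u, X) = 3*√37 (d(u, X) = 3*√(56 - 19) = 3*√37)
25090 + (d(-79, -6) + L(-66)) = 25090 + (3*√37 + (-2 + 4*(-66))) = 25090 + (3*√37 + (-2 - 264)) = 25090 + (3*√37 - 266) = 25090 + (-266 + 3*√37) = 24824 + 3*√37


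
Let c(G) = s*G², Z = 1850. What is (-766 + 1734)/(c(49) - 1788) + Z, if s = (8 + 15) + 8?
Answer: 134390518/72643 ≈ 1850.0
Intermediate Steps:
s = 31 (s = 23 + 8 = 31)
c(G) = 31*G²
(-766 + 1734)/(c(49) - 1788) + Z = (-766 + 1734)/(31*49² - 1788) + 1850 = 968/(31*2401 - 1788) + 1850 = 968/(74431 - 1788) + 1850 = 968/72643 + 1850 = 134390518/72643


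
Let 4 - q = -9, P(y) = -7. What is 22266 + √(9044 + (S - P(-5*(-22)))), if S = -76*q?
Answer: 22266 + √8063 ≈ 22356.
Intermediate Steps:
q = 13 (q = 4 - 1*(-9) = 4 + 9 = 13)
S = -988 (S = -76*13 = -988)
22266 + √(9044 + (S - P(-5*(-22)))) = 22266 + √(9044 + (-988 - 1*(-7))) = 22266 + √(9044 + (-988 + 7)) = 22266 + √(9044 - 981) = 22266 + √8063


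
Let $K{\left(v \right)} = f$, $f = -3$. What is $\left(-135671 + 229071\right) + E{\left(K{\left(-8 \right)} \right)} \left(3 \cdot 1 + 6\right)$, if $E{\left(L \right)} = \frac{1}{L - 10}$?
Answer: $\frac{1214191}{13} \approx 93399.0$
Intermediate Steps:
$K{\left(v \right)} = -3$
$E{\left(L \right)} = \frac{1}{-10 + L}$
$\left(-135671 + 229071\right) + E{\left(K{\left(-8 \right)} \right)} \left(3 \cdot 1 + 6\right) = \left(-135671 + 229071\right) + \frac{3 \cdot 1 + 6}{-10 - 3} = 93400 + \frac{3 + 6}{-13} = 93400 - \frac{9}{13} = \frac{1214191}{13}$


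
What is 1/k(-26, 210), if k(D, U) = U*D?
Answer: -1/5460 ≈ -0.00018315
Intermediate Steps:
k(D, U) = D*U
1/k(-26, 210) = 1/(-26*210) = 1/(-5460) = -1/5460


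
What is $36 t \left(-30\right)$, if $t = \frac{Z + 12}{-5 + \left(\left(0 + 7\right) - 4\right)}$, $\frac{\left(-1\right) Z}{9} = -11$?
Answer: $59940$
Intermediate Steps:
$Z = 99$ ($Z = \left(-9\right) \left(-11\right) = 99$)
$t = - \frac{111}{2}$ ($t = \frac{99 + 12}{-5 + \left(\left(0 + 7\right) - 4\right)} = \frac{111}{-5 + \left(7 - 4\right)} = \frac{111}{-5 + 3} = \frac{111}{-2} = 111 \left(- \frac{1}{2}\right) = - \frac{111}{2} \approx -55.5$)
$36 t \left(-30\right) = 36 \left(- \frac{111}{2}\right) \left(-30\right) = \left(-1998\right) \left(-30\right) = 59940$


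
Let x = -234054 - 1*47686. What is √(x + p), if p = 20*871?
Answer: 8*I*√4130 ≈ 514.12*I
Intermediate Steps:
p = 17420
x = -281740 (x = -234054 - 47686 = -281740)
√(x + p) = √(-281740 + 17420) = √(-264320) = 8*I*√4130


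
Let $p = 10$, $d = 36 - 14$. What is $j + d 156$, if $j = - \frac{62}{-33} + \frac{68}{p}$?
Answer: $\frac{567712}{165} \approx 3440.7$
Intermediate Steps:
$d = 22$
$j = \frac{1432}{165}$ ($j = - \frac{62}{-33} + \frac{68}{10} = \left(-62\right) \left(- \frac{1}{33}\right) + 68 \cdot \frac{1}{10} = \frac{62}{33} + \frac{34}{5} = \frac{1432}{165} \approx 8.6788$)
$j + d 156 = \frac{1432}{165} + 22 \cdot 156 = \frac{1432}{165} + 3432 = \frac{567712}{165}$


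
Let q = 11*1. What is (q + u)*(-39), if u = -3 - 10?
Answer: 78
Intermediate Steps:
u = -13
q = 11
(q + u)*(-39) = (11 - 13)*(-39) = -2*(-39) = 78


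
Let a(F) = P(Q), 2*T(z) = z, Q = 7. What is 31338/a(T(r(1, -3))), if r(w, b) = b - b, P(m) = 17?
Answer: 31338/17 ≈ 1843.4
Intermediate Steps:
r(w, b) = 0
T(z) = z/2
a(F) = 17
31338/a(T(r(1, -3))) = 31338/17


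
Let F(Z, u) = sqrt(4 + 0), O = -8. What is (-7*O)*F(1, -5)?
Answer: 112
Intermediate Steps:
F(Z, u) = 2 (F(Z, u) = sqrt(4) = 2)
(-7*O)*F(1, -5) = -7*(-8)*2 = 56*2 = 112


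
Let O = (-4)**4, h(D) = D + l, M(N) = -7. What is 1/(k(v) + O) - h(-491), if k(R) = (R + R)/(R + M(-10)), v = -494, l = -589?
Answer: 139584021/129244 ≈ 1080.0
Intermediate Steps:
k(R) = 2*R/(-7 + R) (k(R) = (R + R)/(R - 7) = (2*R)/(-7 + R) = 2*R/(-7 + R))
h(D) = -589 + D (h(D) = D - 589 = -589 + D)
O = 256
1/(k(v) + O) - h(-491) = 1/(2*(-494)/(-7 - 494) + 256) - (-589 - 491) = 1/(2*(-494)/(-501) + 256) - 1*(-1080) = 1/(2*(-494)*(-1/501) + 256) + 1080 = 1/(988/501 + 256) + 1080 = 1/(129244/501) + 1080 = 501/129244 + 1080 = 139584021/129244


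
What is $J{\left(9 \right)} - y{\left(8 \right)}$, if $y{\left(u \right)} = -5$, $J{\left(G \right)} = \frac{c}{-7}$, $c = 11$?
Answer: $\frac{24}{7} \approx 3.4286$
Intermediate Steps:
$J{\left(G \right)} = - \frac{11}{7}$ ($J{\left(G \right)} = \frac{11}{-7} = 11 \left(- \frac{1}{7}\right) = - \frac{11}{7}$)
$J{\left(9 \right)} - y{\left(8 \right)} = - \frac{11}{7} - -5 = - \frac{11}{7} + 5 = \frac{24}{7}$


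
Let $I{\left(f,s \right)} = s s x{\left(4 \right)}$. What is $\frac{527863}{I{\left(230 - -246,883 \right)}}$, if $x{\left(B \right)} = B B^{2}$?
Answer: $\frac{527863}{49900096} \approx 0.010578$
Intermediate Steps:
$x{\left(B \right)} = B^{3}$
$I{\left(f,s \right)} = 64 s^{2}$ ($I{\left(f,s \right)} = s s 4^{3} = s^{2} \cdot 64 = 64 s^{2}$)
$\frac{527863}{I{\left(230 - -246,883 \right)}} = \frac{527863}{64 \cdot 883^{2}} = \frac{527863}{64 \cdot 779689} = \frac{527863}{49900096}$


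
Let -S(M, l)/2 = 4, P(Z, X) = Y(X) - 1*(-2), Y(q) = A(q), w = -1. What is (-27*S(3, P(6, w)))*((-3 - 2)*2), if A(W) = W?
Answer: -2160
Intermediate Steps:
Y(q) = q
P(Z, X) = 2 + X (P(Z, X) = X - 1*(-2) = X + 2 = 2 + X)
S(M, l) = -8 (S(M, l) = -2*4 = -8)
(-27*S(3, P(6, w)))*((-3 - 2)*2) = (-27*(-8))*((-3 - 2)*2) = 216*(-5*2) = 216*(-10) = -2160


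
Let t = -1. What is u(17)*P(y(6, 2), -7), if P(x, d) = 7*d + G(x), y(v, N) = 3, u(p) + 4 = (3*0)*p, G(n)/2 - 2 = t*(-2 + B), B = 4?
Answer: 196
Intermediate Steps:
G(n) = 0 (G(n) = 4 + 2*(-(-2 + 4)) = 4 + 2*(-1*2) = 4 + 2*(-2) = 4 - 4 = 0)
u(p) = -4 (u(p) = -4 + (3*0)*p = -4 + 0*p = -4 + 0 = -4)
P(x, d) = 7*d (P(x, d) = 7*d + 0 = 7*d)
u(17)*P(y(6, 2), -7) = -28*(-7) = -4*(-49) = 196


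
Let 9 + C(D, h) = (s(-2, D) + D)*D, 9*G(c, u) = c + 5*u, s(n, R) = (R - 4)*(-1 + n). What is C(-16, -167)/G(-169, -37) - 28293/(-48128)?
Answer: 53142183/2839552 ≈ 18.715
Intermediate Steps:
s(n, R) = (-1 + n)*(-4 + R) (s(n, R) = (-4 + R)*(-1 + n) = (-1 + n)*(-4 + R))
G(c, u) = c/9 + 5*u/9 (G(c, u) = (c + 5*u)/9 = c/9 + 5*u/9)
C(D, h) = -9 + D*(12 - 2*D) (C(D, h) = -9 + ((4 - D - 4*(-2) + D*(-2)) + D)*D = -9 + ((4 - D + 8 - 2*D) + D)*D = -9 + ((12 - 3*D) + D)*D = -9 + (12 - 2*D)*D = -9 + D*(12 - 2*D))
C(-16, -167)/G(-169, -37) - 28293/(-48128) = (-9 - 2*(-16)**2 + 12*(-16))/((1/9)*(-169) + (5/9)*(-37)) - 28293/(-48128) = (-9 - 2*256 - 192)/(-169/9 - 185/9) - 28293*(-1/48128) = (-9 - 512 - 192)/(-118/3) + 28293/48128 = -713*(-3/118) + 28293/48128 = 2139/118 + 28293/48128 = 53142183/2839552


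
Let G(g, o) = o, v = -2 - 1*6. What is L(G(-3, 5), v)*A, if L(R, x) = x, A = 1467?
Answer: -11736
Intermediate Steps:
v = -8 (v = -2 - 6 = -8)
L(G(-3, 5), v)*A = -8*1467 = -11736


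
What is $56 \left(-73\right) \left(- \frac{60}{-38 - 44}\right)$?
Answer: $- \frac{122640}{41} \approx -2991.2$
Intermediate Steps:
$56 \left(-73\right) \left(- \frac{60}{-38 - 44}\right) = - 4088 \left(- \frac{60}{-38 - 44}\right) = - 4088 \left(- \frac{60}{-82}\right) = - 4088 \left(\left(-60\right) \left(- \frac{1}{82}\right)\right) = \left(-4088\right) \frac{30}{41} = - \frac{122640}{41}$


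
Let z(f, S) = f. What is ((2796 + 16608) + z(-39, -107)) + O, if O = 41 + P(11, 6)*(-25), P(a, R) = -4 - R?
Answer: 19656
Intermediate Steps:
O = 291 (O = 41 + (-4 - 1*6)*(-25) = 41 + (-4 - 6)*(-25) = 41 - 10*(-25) = 41 + 250 = 291)
((2796 + 16608) + z(-39, -107)) + O = ((2796 + 16608) - 39) + 291 = (19404 - 39) + 291 = 19365 + 291 = 19656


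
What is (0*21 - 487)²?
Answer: 237169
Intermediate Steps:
(0*21 - 487)² = (0 - 487)² = (-487)² = 237169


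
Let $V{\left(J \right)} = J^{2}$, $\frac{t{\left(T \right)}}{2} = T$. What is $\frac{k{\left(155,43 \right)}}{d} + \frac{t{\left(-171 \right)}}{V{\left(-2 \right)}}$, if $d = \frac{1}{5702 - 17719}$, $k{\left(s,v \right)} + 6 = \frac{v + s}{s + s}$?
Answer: $\frac{19945749}{310} \approx 64341.0$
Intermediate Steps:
$k{\left(s,v \right)} = -6 + \frac{s + v}{2 s}$ ($k{\left(s,v \right)} = -6 + \frac{v + s}{s + s} = -6 + \frac{s + v}{2 s}$)
$t{\left(T \right)} = 2 T$
$d = - \frac{1}{12017}$ ($d = \frac{1}{-12017} = - \frac{1}{12017} \approx -8.3215 \cdot 10^{-5}$)
$\frac{k{\left(155,43 \right)}}{d} + \frac{t{\left(-171 \right)}}{V{\left(-2 \right)}} = \frac{\frac{1}{2} \cdot \frac{1}{155} \left(43 - 1705\right)}{- \frac{1}{12017}} + \frac{2 \left(-171\right)}{\left(-2\right)^{2}} = \frac{1}{2} \cdot \frac{1}{155} \left(43 - 1705\right) \left(-12017\right) - \frac{342}{4} = \frac{1}{2} \cdot \frac{1}{155} \left(-1662\right) \left(-12017\right) - \frac{171}{2} = \left(- \frac{831}{155}\right) \left(-12017\right) - \frac{171}{2} = \frac{9986127}{155} - \frac{171}{2} = \frac{19945749}{310}$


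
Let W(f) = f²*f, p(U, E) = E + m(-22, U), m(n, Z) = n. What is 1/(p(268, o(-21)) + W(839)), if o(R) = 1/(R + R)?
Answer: 42/24804767273 ≈ 1.6932e-9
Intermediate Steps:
o(R) = 1/(2*R)
p(U, E) = -22 + E (p(U, E) = E - 22 = -22 + E)
W(f) = f³
1/(p(268, o(-21)) + W(839)) = 1/((-22 + (½)/(-21)) + 839³) = 1/((-22 + (½)*(-1/21)) + 590589719) = 1/((-22 - 1/42) + 590589719) = 1/(-925/42 + 590589719) = 1/(24804767273/42) = 42/24804767273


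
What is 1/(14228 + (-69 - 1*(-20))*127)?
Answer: 1/8005 ≈ 0.00012492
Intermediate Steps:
1/(14228 + (-69 - 1*(-20))*127) = 1/(14228 + (-69 + 20)*127) = 1/(14228 - 49*127) = 1/(14228 - 6223) = 1/8005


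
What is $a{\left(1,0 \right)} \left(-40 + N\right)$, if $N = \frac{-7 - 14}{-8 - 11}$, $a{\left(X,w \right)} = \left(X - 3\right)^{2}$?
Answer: $- \frac{2956}{19} \approx -155.58$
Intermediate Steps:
$a{\left(X,w \right)} = \left(-3 + X\right)^{2}$
$N = \frac{21}{19}$ ($N = - \frac{21}{-19} = \left(-21\right) \left(- \frac{1}{19}\right) = \frac{21}{19} \approx 1.1053$)
$a{\left(1,0 \right)} \left(-40 + N\right) = \left(-3 + 1\right)^{2} \left(-40 + \frac{21}{19}\right) = \left(-2\right)^{2} \left(- \frac{739}{19}\right) = 4 \left(- \frac{739}{19}\right) = - \frac{2956}{19}$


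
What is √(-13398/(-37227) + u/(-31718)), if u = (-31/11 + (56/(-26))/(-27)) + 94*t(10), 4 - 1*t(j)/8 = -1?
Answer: √61951894749625451515230/506548607994 ≈ 0.49137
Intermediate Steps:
t(j) = 40 (t(j) = 32 - 8*(-1) = 32 + 8 = 40)
u = 14506787/3861 (u = (-31/11 + (56/(-26))/(-27)) + 94*40 = (-31*1/11 + (56*(-1/26))*(-1/27)) + 3760 = (-31/11 - 28/13*(-1/27)) + 3760 = (-31/11 + 28/351) + 3760 = -10573/3861 + 3760 = 14506787/3861 ≈ 3757.3)
√(-13398/(-37227) + u/(-31718)) = √(-13398/(-37227) + (14506787/3861)/(-31718)) = √(-13398*(-1/37227) + (14506787/3861)*(-1/31718)) = √(4466/12409 - 14506787/122463198) = √(366905922385/1519645823982) = √61951894749625451515230/506548607994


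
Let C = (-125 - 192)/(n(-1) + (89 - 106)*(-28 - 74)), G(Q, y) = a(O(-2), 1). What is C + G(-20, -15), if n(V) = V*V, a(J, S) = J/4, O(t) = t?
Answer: -2369/3470 ≈ -0.68271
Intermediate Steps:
a(J, S) = J/4 (a(J, S) = J*(¼) = J/4)
G(Q, y) = -½ (G(Q, y) = (¼)*(-2) = -½)
n(V) = V²
C = -317/1735 (C = (-125 - 192)/((-1)² + (89 - 106)*(-28 - 74)) = -317/(1 - 17*(-102)) = -317/(1 + 1734) = -317/1735 ≈ -0.18271)
C + G(-20, -15) = -317/1735 - ½ = -2369/3470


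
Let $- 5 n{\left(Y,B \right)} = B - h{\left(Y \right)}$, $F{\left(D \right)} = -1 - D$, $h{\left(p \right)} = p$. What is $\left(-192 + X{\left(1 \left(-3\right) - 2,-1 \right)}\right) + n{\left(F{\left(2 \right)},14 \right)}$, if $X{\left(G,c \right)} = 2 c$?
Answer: $- \frac{987}{5} \approx -197.4$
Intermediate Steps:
$n{\left(Y,B \right)} = - \frac{B}{5} + \frac{Y}{5}$ ($n{\left(Y,B \right)} = - \frac{B - Y}{5} = - \frac{B}{5} + \frac{Y}{5}$)
$\left(-192 + X{\left(1 \left(-3\right) - 2,-1 \right)}\right) + n{\left(F{\left(2 \right)},14 \right)} = \left(-192 + 2 \left(-1\right)\right) + \left(\left(- \frac{1}{5}\right) 14 + \frac{-1 - 2}{5}\right) = \left(-192 - 2\right) - \left(\frac{14}{5} - \frac{-1 - 2}{5}\right) = -194 + \left(- \frac{14}{5} + \frac{1}{5} \left(-3\right)\right) = -194 - \frac{17}{5} = - \frac{987}{5}$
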